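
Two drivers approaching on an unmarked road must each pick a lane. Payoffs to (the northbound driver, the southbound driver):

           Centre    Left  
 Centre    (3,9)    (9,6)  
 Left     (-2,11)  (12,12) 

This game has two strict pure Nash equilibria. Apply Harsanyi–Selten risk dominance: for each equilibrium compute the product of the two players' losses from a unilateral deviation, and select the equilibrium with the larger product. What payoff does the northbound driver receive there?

At both Centre: the northbound driver loses 3 − (-2) = 5 by deviating; the southbound driver loses 9 − 6 = 3. Product = 5·3 = 15.
At both Left: the northbound driver loses 12 − 9 = 3 by deviating; the southbound driver loses 12 − 11 = 1. Product = 3·1 = 3.
15 > 3, so both Centre is risk-dominant. The northbound driver's payoff there is 3.

3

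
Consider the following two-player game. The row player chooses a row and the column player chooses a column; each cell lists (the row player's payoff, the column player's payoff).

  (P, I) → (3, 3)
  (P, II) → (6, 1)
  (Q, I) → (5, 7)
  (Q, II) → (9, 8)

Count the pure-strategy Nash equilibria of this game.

1

(Q, II): the row player gets 9 (best alternative 6); the column player gets 8 (best alternative 7). Neither deviates — NE.
(P, I) is not a NE: the row player would switch to Q (5 > 3).
No other cell survives both best-response checks, so there is 1 pure NE.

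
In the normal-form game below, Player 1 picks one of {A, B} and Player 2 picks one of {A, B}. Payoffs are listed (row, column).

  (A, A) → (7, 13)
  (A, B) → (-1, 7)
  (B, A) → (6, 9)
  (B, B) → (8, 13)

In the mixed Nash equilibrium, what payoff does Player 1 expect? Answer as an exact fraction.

Player 2 mixes with probability q on A, chosen so Player 1 is indifferent: 7q + (-1)(1−q) = 6q + 8(1−q) gives q = 9/10.
Player 1's expected payoff (from either row, since indifferent) is 7·9/10 + (-1)·1/10 = 31/5.

31/5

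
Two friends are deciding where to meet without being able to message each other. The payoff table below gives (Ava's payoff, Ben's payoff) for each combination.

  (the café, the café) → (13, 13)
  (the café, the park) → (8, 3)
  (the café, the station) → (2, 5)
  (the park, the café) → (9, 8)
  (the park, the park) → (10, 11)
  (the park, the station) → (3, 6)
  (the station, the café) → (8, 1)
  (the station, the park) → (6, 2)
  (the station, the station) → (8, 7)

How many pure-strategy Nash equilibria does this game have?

3

Both the café: Ava gets 13 (best alternative 9); Ben gets 13 (best alternative 5). Neither deviates — NE.
Both the park: Ava gets 10 (best alternative 8); Ben gets 11 (best alternative 8). Neither deviates — NE.
Both the station: Ava gets 8 (best alternative 3); Ben gets 7 (best alternative 2). Neither deviates — NE.
(the station, the park) is not a NE: Ava would switch to the park (10 > 6).
No other cell survives both best-response checks, so there are 3 pure NE.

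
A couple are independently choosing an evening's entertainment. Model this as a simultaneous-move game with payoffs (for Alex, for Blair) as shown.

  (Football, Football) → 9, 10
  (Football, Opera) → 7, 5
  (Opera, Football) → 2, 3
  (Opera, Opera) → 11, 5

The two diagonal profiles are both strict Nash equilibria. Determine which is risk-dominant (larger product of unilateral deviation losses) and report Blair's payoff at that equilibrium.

At both Football: Alex loses 9 − 2 = 7 by deviating; Blair loses 10 − 5 = 5. Product = 7·5 = 35.
At both Opera: Alex loses 11 − 7 = 4 by deviating; Blair loses 5 − 3 = 2. Product = 4·2 = 8.
35 > 8, so both Football is risk-dominant. Blair's payoff there is 10.

10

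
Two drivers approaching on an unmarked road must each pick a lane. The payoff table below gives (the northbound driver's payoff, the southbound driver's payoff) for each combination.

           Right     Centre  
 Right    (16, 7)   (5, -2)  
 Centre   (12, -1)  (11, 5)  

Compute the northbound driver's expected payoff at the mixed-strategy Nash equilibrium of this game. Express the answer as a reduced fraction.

The southbound driver mixes with probability q on Right, chosen so the northbound driver is indifferent: 16q + 5(1−q) = 12q + 11(1−q) gives q = 3/5.
The northbound driver's expected payoff (from either row, since indifferent) is 16·3/5 + 5·2/5 = 58/5.

58/5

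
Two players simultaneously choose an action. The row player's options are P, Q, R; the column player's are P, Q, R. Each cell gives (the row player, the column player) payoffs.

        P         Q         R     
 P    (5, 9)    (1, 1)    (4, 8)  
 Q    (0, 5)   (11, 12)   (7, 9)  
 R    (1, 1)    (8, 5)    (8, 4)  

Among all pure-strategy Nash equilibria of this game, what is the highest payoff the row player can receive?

Both P is a pure NE (the row player: 5 ≥ 1; the column player: 9 ≥ 8). The row player gets 5.
Both Q is a pure NE (the row player: 11 ≥ 8; the column player: 12 ≥ 9). The row player gets 11.
Every other cell has a profitable deviation for at least one player. Highest of {5, 11} is 11.

11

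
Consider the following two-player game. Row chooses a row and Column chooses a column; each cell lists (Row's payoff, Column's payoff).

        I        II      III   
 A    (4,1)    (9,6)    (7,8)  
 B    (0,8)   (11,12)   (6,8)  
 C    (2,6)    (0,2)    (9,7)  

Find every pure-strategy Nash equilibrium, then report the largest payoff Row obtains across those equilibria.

(B, II) is a pure NE (Row: 11 ≥ 9; Column: 12 ≥ 8). Row gets 11.
(C, III) is a pure NE (Row: 9 ≥ 7; Column: 7 ≥ 6). Row gets 9.
Every other cell has a profitable deviation for at least one player. Highest of {11, 9} is 11.

11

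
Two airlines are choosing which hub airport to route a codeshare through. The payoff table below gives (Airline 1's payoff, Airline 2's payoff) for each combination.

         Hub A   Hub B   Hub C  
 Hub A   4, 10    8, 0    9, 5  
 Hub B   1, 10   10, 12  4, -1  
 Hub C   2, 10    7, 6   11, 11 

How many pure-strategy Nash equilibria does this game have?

3

Both Hub A: Airline 1 gets 4 (best alternative 2); Airline 2 gets 10 (best alternative 5). Neither deviates — NE.
Both Hub B: Airline 1 gets 10 (best alternative 8); Airline 2 gets 12 (best alternative 10). Neither deviates — NE.
Both Hub C: Airline 1 gets 11 (best alternative 9); Airline 2 gets 11 (best alternative 10). Neither deviates — NE.
(Hub C, Hub A) is not a NE: Airline 1 would switch to Hub A (4 > 2).
No other cell survives both best-response checks, so there are 3 pure NE.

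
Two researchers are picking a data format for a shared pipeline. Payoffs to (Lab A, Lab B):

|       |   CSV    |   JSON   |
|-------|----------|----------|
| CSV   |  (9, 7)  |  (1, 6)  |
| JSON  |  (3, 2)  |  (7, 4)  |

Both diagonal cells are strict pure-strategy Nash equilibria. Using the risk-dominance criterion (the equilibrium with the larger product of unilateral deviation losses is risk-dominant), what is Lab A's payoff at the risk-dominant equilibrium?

At both CSV: Lab A loses 9 − 3 = 6 by deviating; Lab B loses 7 − 6 = 1. Product = 6·1 = 6.
At both JSON: Lab A loses 7 − 1 = 6 by deviating; Lab B loses 4 − 2 = 2. Product = 6·2 = 12.
12 > 6, so both JSON is risk-dominant. Lab A's payoff there is 7.

7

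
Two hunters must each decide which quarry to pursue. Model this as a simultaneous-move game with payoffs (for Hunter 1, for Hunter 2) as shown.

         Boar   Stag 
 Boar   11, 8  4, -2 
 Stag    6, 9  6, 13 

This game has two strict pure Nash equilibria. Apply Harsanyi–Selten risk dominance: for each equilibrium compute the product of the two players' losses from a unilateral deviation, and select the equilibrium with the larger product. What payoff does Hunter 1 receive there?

At both Boar: Hunter 1 loses 11 − 6 = 5 by deviating; Hunter 2 loses 8 − (-2) = 10. Product = 5·10 = 50.
At both Stag: Hunter 1 loses 6 − 4 = 2 by deviating; Hunter 2 loses 13 − 9 = 4. Product = 2·4 = 8.
50 > 8, so both Boar is risk-dominant. Hunter 1's payoff there is 11.

11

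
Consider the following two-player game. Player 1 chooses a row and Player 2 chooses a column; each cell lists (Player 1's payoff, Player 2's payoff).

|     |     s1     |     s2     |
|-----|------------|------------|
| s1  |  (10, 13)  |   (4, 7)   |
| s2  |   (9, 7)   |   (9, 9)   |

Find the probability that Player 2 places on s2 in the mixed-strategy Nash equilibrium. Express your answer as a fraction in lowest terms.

Player 2's mix q on s1 must make Player 1 indifferent between s1 and s2.
Player 1's payoff from s1: 10q + 4(1−q). From s2: 9q + 9(1−q).
Set equal: 1q = 5(1−q) → q = 5/6.
Probability on s2 is 1 − 5/6 = 1/6.

1/6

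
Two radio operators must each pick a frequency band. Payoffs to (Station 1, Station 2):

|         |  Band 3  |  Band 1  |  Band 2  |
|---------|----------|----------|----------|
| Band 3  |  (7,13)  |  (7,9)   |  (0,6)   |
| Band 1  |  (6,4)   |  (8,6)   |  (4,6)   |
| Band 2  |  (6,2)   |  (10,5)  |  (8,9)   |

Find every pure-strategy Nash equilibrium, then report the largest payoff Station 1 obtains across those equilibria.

Both Band 3 is a pure NE (Station 1: 7 ≥ 6; Station 2: 13 ≥ 9). Station 1 gets 7.
Both Band 2 is a pure NE (Station 1: 8 ≥ 4; Station 2: 9 ≥ 5). Station 1 gets 8.
Every other cell has a profitable deviation for at least one player. Highest of {7, 8} is 8.

8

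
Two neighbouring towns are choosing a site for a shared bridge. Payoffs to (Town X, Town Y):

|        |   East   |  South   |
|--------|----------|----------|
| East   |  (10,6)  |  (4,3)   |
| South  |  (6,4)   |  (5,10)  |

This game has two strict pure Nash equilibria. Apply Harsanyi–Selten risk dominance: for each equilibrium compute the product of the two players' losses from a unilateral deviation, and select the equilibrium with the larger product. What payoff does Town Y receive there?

6

At both East: Town X loses 10 − 6 = 4 by deviating; Town Y loses 6 − 3 = 3. Product = 4·3 = 12.
At both South: Town X loses 5 − 4 = 1 by deviating; Town Y loses 10 − 4 = 6. Product = 1·6 = 6.
12 > 6, so both East is risk-dominant. Town Y's payoff there is 6.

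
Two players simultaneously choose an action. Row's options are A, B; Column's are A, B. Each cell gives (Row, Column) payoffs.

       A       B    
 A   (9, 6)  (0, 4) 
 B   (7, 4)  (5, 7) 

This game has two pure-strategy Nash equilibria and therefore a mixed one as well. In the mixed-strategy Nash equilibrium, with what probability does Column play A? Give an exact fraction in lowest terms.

5/7

Column's mix q on A must make Row indifferent between A and B.
Row's payoff from A: 9q + 0(1−q). From B: 7q + 5(1−q).
Set equal: 2q = 5(1−q) → q = 5/7.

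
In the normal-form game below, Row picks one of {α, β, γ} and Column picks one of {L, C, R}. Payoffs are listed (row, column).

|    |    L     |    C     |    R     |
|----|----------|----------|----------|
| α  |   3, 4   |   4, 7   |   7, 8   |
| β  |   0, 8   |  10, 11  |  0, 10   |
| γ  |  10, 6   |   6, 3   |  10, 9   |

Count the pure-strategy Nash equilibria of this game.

2

(β, C): Row gets 10 (best alternative 6); Column gets 11 (best alternative 10). Neither deviates — NE.
(γ, R): Row gets 10 (best alternative 7); Column gets 9 (best alternative 6). Neither deviates — NE.
(α, L) is not a NE: Row would switch to γ (10 > 3).
No other cell survives both best-response checks, so there are 2 pure NE.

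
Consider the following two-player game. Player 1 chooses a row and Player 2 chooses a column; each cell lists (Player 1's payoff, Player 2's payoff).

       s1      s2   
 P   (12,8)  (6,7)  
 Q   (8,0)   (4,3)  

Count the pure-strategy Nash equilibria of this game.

1

(P, s1): Player 1 gets 12 (best alternative 8); Player 2 gets 8 (best alternative 7). Neither deviates — NE.
(Q, s2) is not a NE: Player 1 would switch to P (6 > 4).
No other cell survives both best-response checks, so there is 1 pure NE.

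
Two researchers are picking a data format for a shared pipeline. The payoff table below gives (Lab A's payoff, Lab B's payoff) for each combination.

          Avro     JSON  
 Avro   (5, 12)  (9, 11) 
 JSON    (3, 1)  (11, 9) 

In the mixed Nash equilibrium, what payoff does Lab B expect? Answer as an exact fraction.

97/9

Lab A mixes with probability p on Avro, chosen so Lab B is indifferent: 12p + 1(1−p) = 11p + 9(1−p) gives p = 8/9.
Lab B's expected payoff is 12·8/9 + 1·1/9 = 97/9.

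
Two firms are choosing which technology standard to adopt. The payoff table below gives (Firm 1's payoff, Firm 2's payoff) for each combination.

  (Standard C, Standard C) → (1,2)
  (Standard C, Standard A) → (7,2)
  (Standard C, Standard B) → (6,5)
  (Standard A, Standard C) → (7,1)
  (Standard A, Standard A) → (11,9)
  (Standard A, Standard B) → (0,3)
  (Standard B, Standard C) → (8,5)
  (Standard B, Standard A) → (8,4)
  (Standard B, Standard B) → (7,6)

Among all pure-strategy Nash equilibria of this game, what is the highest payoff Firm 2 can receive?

Both Standard A is a pure NE (Firm 1: 11 ≥ 8; Firm 2: 9 ≥ 3). Firm 2 gets 9.
Both Standard B is a pure NE (Firm 1: 7 ≥ 6; Firm 2: 6 ≥ 5). Firm 2 gets 6.
Every other cell has a profitable deviation for at least one player. Highest of {9, 6} is 9.

9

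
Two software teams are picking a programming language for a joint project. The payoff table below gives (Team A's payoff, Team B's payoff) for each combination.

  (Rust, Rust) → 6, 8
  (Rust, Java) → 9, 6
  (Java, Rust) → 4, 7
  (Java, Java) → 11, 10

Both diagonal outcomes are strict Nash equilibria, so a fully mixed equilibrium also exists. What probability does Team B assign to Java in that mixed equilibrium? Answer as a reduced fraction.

1/2

Team B's mix q on Rust must make Team A indifferent between Rust and Java.
Team A's payoff from Rust: 6q + 9(1−q). From Java: 4q + 11(1−q).
Set equal: 2q = 2(1−q) → q = 2/4 = 1/2.
Probability on Java is 1 − 1/2 = 1/2.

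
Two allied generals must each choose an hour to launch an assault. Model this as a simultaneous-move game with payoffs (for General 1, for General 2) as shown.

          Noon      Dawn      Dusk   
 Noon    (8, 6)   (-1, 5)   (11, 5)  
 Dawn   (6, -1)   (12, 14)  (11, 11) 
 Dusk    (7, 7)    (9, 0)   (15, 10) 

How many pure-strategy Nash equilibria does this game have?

Both Noon: General 1 gets 8 (best alternative 7); General 2 gets 6 (best alternative 5). Neither deviates — NE.
Both Dawn: General 1 gets 12 (best alternative 9); General 2 gets 14 (best alternative 11). Neither deviates — NE.
Both Dusk: General 1 gets 15 (best alternative 11); General 2 gets 10 (best alternative 7). Neither deviates — NE.
(Dawn, Noon) is not a NE: General 1 would switch to Noon (8 > 6).
No other cell survives both best-response checks, so there are 3 pure NE.

3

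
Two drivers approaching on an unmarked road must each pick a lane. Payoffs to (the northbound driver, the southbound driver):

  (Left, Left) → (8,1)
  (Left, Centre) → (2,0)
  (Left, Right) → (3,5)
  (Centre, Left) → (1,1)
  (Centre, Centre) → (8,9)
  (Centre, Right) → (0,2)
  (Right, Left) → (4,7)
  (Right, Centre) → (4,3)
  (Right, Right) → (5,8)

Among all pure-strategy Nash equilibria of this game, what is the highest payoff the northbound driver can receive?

Both Centre is a pure NE (the northbound driver: 8 ≥ 4; the southbound driver: 9 ≥ 2). The northbound driver gets 8.
Both Right is a pure NE (the northbound driver: 5 ≥ 3; the southbound driver: 8 ≥ 7). The northbound driver gets 5.
Every other cell has a profitable deviation for at least one player. Highest of {8, 5} is 8.

8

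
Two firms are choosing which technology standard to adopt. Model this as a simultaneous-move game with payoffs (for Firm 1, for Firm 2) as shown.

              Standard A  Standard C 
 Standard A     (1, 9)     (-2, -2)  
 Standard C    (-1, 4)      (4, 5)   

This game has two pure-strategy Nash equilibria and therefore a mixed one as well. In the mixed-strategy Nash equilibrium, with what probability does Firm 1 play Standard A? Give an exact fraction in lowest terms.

Firm 1's mix p on Standard A must make Firm 2 indifferent between Standard A and Standard C.
Firm 2's payoff from Standard A: 9p + 4(1−p). From Standard C: (-2)p + 5(1−p).
Set equal: 11p = 1(1−p) → p = 1/12.

1/12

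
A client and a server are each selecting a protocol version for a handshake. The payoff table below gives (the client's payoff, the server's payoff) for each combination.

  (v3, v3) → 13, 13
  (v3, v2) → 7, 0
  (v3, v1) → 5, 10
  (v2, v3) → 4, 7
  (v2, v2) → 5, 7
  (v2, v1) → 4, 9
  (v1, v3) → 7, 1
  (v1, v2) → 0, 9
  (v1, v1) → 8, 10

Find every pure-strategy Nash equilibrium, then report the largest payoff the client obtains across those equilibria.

Both v3 is a pure NE (the client: 13 ≥ 7; the server: 13 ≥ 10). The client gets 13.
Both v1 is a pure NE (the client: 8 ≥ 5; the server: 10 ≥ 9). The client gets 8.
Every other cell has a profitable deviation for at least one player. Highest of {13, 8} is 13.

13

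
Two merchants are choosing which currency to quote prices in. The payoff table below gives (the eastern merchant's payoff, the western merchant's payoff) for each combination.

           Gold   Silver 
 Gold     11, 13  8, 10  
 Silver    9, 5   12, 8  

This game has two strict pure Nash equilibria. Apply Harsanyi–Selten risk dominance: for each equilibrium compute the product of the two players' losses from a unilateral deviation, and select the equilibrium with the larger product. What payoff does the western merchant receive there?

8

At both Gold: the eastern merchant loses 11 − 9 = 2 by deviating; the western merchant loses 13 − 10 = 3. Product = 2·3 = 6.
At both Silver: the eastern merchant loses 12 − 8 = 4 by deviating; the western merchant loses 8 − 5 = 3. Product = 4·3 = 12.
12 > 6, so both Silver is risk-dominant. The western merchant's payoff there is 8.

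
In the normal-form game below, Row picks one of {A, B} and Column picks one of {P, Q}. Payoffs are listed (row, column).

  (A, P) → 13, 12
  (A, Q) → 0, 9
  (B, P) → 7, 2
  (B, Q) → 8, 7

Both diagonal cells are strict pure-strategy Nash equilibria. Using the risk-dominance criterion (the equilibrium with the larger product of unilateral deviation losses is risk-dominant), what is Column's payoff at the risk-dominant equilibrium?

7

At (A, P): Row loses 13 − 7 = 6 by deviating; Column loses 12 − 9 = 3. Product = 6·3 = 18.
At (B, Q): Row loses 8 − 0 = 8 by deviating; Column loses 7 − 2 = 5. Product = 8·5 = 40.
40 > 18, so (B, Q) is risk-dominant. Column's payoff there is 7.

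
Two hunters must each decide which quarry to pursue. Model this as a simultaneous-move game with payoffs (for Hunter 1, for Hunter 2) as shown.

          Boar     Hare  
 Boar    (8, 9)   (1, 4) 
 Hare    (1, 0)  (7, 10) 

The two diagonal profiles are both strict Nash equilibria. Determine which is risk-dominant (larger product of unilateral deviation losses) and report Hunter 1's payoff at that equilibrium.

At both Boar: Hunter 1 loses 8 − 1 = 7 by deviating; Hunter 2 loses 9 − 4 = 5. Product = 7·5 = 35.
At both Hare: Hunter 1 loses 7 − 1 = 6 by deviating; Hunter 2 loses 10 − 0 = 10. Product = 6·10 = 60.
60 > 35, so both Hare is risk-dominant. Hunter 1's payoff there is 7.

7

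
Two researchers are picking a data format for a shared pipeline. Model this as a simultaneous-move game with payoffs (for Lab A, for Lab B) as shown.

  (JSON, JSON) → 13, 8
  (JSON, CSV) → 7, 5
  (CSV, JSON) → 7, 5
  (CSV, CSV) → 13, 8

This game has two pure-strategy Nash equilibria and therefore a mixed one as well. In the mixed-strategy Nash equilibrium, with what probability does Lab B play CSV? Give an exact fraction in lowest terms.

1/2

Lab B's mix q on JSON must make Lab A indifferent between JSON and CSV.
Lab A's payoff from JSON: 13q + 7(1−q). From CSV: 7q + 13(1−q).
Set equal: 6q = 6(1−q) → q = 6/12 = 1/2.
Probability on CSV is 1 − 1/2 = 1/2.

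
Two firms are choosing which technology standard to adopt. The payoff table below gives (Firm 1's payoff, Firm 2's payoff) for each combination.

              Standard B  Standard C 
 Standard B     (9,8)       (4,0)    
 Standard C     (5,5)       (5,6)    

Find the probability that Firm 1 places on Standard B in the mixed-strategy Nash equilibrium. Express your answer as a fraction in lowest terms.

1/9

Firm 1's mix p on Standard B must make Firm 2 indifferent between Standard B and Standard C.
Firm 2's payoff from Standard B: 8p + 5(1−p). From Standard C: 0p + 6(1−p).
Set equal: 8p = 1(1−p) → p = 1/9.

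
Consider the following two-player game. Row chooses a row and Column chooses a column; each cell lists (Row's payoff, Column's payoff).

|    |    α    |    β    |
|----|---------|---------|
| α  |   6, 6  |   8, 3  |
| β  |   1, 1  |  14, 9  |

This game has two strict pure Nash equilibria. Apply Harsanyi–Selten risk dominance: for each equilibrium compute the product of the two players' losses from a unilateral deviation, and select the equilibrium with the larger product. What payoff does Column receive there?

At both α: Row loses 6 − 1 = 5 by deviating; Column loses 6 − 3 = 3. Product = 5·3 = 15.
At both β: Row loses 14 − 8 = 6 by deviating; Column loses 9 − 1 = 8. Product = 6·8 = 48.
48 > 15, so both β is risk-dominant. Column's payoff there is 9.

9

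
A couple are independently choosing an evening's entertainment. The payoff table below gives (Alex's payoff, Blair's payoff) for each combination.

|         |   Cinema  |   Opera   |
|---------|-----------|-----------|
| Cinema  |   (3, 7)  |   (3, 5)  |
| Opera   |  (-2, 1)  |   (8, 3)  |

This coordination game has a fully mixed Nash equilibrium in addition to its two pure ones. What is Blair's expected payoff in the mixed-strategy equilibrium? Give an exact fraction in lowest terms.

Alex mixes with probability p on Cinema, chosen so Blair is indifferent: 7p + 1(1−p) = 5p + 3(1−p) gives p = 1/2.
Blair's expected payoff is 7·1/2 + 1·1/2 = 4.

4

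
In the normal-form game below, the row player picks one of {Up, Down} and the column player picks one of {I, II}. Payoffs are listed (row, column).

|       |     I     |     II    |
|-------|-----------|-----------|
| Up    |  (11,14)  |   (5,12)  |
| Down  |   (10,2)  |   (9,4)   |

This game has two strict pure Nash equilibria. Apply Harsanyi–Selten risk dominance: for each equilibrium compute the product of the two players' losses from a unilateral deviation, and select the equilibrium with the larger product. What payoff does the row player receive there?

9

At (Up, I): the row player loses 11 − 10 = 1 by deviating; the column player loses 14 − 12 = 2. Product = 1·2 = 2.
At (Down, II): the row player loses 9 − 5 = 4 by deviating; the column player loses 4 − 2 = 2. Product = 4·2 = 8.
8 > 2, so (Down, II) is risk-dominant. The row player's payoff there is 9.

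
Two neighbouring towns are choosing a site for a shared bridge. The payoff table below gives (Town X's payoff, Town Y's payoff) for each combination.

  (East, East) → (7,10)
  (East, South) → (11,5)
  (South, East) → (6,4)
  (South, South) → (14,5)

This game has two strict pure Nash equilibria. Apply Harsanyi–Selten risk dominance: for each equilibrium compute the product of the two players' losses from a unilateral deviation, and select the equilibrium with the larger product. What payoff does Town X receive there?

At both East: Town X loses 7 − 6 = 1 by deviating; Town Y loses 10 − 5 = 5. Product = 1·5 = 5.
At both South: Town X loses 14 − 11 = 3 by deviating; Town Y loses 5 − 4 = 1. Product = 3·1 = 3.
5 > 3, so both East is risk-dominant. Town X's payoff there is 7.

7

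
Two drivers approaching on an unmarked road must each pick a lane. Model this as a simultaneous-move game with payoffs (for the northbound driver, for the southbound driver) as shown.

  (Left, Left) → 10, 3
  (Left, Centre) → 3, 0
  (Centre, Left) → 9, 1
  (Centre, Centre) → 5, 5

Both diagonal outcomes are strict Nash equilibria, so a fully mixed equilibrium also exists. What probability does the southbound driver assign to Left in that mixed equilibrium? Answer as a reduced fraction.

The southbound driver's mix q on Left must make the northbound driver indifferent between Left and Centre.
The northbound driver's payoff from Left: 10q + 3(1−q). From Centre: 9q + 5(1−q).
Set equal: 1q = 2(1−q) → q = 2/3.

2/3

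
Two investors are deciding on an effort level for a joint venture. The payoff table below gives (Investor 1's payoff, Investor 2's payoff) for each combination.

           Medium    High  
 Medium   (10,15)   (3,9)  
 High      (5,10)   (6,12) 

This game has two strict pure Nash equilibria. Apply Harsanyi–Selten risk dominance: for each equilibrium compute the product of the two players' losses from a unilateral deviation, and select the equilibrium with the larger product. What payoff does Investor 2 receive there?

15

At both Medium: Investor 1 loses 10 − 5 = 5 by deviating; Investor 2 loses 15 − 9 = 6. Product = 5·6 = 30.
At both High: Investor 1 loses 6 − 3 = 3 by deviating; Investor 2 loses 12 − 10 = 2. Product = 3·2 = 6.
30 > 6, so both Medium is risk-dominant. Investor 2's payoff there is 15.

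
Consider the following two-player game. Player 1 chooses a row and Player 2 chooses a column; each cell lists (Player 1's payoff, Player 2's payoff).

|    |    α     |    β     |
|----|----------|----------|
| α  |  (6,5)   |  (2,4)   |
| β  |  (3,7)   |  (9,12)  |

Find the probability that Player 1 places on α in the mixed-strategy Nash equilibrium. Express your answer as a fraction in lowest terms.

Player 1's mix p on α must make Player 2 indifferent between α and β.
Player 2's payoff from α: 5p + 7(1−p). From β: 4p + 12(1−p).
Set equal: 1p = 5(1−p) → p = 5/6.

5/6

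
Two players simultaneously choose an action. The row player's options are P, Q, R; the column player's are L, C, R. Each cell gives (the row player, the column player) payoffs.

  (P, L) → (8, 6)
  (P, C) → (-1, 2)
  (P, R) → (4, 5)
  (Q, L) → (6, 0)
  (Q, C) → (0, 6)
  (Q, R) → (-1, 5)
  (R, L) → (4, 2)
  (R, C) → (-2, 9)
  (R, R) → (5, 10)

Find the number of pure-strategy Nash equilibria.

3

(P, L): the row player gets 8 (best alternative 6); the column player gets 6 (best alternative 5). Neither deviates — NE.
(Q, C): the row player gets 0 (best alternative -1); the column player gets 6 (best alternative 5). Neither deviates — NE.
(R, R): the row player gets 5 (best alternative 4); the column player gets 10 (best alternative 9). Neither deviates — NE.
(P, R) is not a NE: the row player would switch to R (5 > 4).
No other cell survives both best-response checks, so there are 3 pure NE.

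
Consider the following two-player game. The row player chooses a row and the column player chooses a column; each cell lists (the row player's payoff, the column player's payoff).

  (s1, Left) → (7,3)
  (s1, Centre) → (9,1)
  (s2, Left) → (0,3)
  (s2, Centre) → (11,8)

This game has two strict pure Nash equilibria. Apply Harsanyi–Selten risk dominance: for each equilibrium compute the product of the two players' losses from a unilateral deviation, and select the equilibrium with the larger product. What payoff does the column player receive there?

3

At (s1, Left): the row player loses 7 − 0 = 7 by deviating; the column player loses 3 − 1 = 2. Product = 7·2 = 14.
At (s2, Centre): the row player loses 11 − 9 = 2 by deviating; the column player loses 8 − 3 = 5. Product = 2·5 = 10.
14 > 10, so (s1, Left) is risk-dominant. The column player's payoff there is 3.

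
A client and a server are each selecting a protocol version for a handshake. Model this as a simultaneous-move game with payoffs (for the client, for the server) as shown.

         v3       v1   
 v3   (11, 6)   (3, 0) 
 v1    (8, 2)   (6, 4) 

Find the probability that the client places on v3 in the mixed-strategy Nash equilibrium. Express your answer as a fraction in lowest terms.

1/4

The client's mix p on v3 must make the server indifferent between v3 and v1.
The server's payoff from v3: 6p + 2(1−p). From v1: 0p + 4(1−p).
Set equal: 6p = 2(1−p) → p = 2/8 = 1/4.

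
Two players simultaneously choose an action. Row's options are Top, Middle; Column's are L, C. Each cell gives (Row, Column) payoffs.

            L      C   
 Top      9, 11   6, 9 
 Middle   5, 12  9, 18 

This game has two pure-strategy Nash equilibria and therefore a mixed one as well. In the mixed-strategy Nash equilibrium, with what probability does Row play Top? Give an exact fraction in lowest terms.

3/4

Row's mix p on Top must make Column indifferent between L and C.
Column's payoff from L: 11p + 12(1−p). From C: 9p + 18(1−p).
Set equal: 2p = 6(1−p) → p = 6/8 = 3/4.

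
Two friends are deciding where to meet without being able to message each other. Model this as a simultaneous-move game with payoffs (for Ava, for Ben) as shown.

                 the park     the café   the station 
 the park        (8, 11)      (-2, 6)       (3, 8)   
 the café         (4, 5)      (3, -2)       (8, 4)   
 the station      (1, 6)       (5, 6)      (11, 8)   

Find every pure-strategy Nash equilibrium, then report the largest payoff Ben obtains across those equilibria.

Both the park is a pure NE (Ava: 8 ≥ 4; Ben: 11 ≥ 8). Ben gets 11.
Both the station is a pure NE (Ava: 11 ≥ 8; Ben: 8 ≥ 6). Ben gets 8.
Every other cell has a profitable deviation for at least one player. Highest of {11, 8} is 11.

11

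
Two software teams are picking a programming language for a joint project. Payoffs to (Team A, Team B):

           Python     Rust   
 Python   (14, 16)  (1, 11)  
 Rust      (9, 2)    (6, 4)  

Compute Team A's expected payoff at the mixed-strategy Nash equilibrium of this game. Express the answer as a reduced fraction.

Team B mixes with probability q on Python, chosen so Team A is indifferent: 14q + 1(1−q) = 9q + 6(1−q) gives q = 1/2.
Team A's expected payoff (from either row, since indifferent) is 14·1/2 + 1·1/2 = 15/2.

15/2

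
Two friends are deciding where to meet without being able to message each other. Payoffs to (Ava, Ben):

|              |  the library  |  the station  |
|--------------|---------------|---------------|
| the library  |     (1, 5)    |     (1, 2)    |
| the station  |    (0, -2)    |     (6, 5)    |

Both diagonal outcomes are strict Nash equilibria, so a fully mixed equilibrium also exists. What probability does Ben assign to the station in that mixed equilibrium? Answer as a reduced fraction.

1/6

Ben's mix q on the library must make Ava indifferent between the library and the station.
Ava's payoff from the library: 1q + 1(1−q). From the station: 0q + 6(1−q).
Set equal: 1q = 5(1−q) → q = 5/6.
Probability on the station is 1 − 5/6 = 1/6.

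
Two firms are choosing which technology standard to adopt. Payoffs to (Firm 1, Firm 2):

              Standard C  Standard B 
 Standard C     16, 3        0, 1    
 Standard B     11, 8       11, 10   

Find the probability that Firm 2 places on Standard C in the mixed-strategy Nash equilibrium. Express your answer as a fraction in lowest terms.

11/16

Firm 2's mix q on Standard C must make Firm 1 indifferent between Standard C and Standard B.
Firm 1's payoff from Standard C: 16q + 0(1−q). From Standard B: 11q + 11(1−q).
Set equal: 5q = 11(1−q) → q = 11/16.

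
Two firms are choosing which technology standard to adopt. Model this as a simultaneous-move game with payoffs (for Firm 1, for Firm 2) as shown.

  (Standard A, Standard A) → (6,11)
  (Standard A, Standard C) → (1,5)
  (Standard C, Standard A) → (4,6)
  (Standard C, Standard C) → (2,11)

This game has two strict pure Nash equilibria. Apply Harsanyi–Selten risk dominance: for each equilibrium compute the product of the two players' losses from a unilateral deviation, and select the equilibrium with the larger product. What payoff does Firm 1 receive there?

6

At both Standard A: Firm 1 loses 6 − 4 = 2 by deviating; Firm 2 loses 11 − 5 = 6. Product = 2·6 = 12.
At both Standard C: Firm 1 loses 2 − 1 = 1 by deviating; Firm 2 loses 11 − 6 = 5. Product = 1·5 = 5.
12 > 5, so both Standard A is risk-dominant. Firm 1's payoff there is 6.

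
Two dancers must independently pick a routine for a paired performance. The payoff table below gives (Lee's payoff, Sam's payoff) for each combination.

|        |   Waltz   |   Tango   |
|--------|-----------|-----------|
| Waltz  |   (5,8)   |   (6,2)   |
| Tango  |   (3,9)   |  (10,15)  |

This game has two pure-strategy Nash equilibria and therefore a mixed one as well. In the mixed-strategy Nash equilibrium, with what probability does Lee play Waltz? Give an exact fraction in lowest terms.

1/2

Lee's mix p on Waltz must make Sam indifferent between Waltz and Tango.
Sam's payoff from Waltz: 8p + 9(1−p). From Tango: 2p + 15(1−p).
Set equal: 6p = 6(1−p) → p = 6/12 = 1/2.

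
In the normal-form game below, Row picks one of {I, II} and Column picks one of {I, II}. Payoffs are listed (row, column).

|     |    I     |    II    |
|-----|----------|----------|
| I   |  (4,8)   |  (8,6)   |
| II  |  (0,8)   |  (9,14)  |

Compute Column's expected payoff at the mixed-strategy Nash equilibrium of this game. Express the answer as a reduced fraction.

8

Row mixes with probability p on I, chosen so Column is indifferent: 8p + 8(1−p) = 6p + 14(1−p) gives p = 3/4.
Column's expected payoff is 8·3/4 + 8·1/4 = 8.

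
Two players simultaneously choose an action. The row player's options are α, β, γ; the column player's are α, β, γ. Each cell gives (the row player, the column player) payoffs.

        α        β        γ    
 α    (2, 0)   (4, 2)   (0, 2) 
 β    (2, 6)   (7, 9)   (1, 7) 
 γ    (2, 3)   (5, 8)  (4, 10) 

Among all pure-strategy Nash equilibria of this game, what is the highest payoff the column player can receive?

10

Both β is a pure NE (the row player: 7 ≥ 5; the column player: 9 ≥ 7). The column player gets 9.
Both γ is a pure NE (the row player: 4 ≥ 1; the column player: 10 ≥ 8). The column player gets 10.
Every other cell has a profitable deviation for at least one player. Highest of {9, 10} is 10.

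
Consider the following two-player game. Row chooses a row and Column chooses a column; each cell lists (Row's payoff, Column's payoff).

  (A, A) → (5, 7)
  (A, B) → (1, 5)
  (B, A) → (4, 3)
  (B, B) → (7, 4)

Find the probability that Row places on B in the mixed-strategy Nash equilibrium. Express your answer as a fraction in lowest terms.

2/3

Row's mix p on A must make Column indifferent between A and B.
Column's payoff from A: 7p + 3(1−p). From B: 5p + 4(1−p).
Set equal: 2p = 1(1−p) → p = 1/3.
Probability on B is 1 − 1/3 = 2/3.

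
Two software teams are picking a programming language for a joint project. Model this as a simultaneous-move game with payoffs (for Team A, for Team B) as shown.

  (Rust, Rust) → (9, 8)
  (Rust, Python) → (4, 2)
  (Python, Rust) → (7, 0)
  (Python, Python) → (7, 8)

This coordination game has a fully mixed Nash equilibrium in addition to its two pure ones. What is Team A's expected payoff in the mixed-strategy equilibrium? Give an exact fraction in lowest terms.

Team B mixes with probability q on Rust, chosen so Team A is indifferent: 9q + 4(1−q) = 7q + 7(1−q) gives q = 3/5.
Team A's expected payoff (from either row, since indifferent) is 9·3/5 + 4·2/5 = 7.

7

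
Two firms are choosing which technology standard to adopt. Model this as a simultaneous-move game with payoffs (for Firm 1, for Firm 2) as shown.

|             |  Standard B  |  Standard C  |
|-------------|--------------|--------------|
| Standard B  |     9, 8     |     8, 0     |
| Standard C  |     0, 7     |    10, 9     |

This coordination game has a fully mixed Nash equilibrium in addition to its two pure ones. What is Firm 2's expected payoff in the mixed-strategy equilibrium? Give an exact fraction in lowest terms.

Firm 1 mixes with probability p on Standard B, chosen so Firm 2 is indifferent: 8p + 7(1−p) = 0p + 9(1−p) gives p = 1/5.
Firm 2's expected payoff is 8·1/5 + 7·4/5 = 36/5.

36/5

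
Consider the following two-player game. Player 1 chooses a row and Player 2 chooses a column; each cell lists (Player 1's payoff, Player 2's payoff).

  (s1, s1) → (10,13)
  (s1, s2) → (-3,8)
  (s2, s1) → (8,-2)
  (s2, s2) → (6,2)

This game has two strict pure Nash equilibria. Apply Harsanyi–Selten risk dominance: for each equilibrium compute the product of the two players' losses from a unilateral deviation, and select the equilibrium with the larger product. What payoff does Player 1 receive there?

At both s1: Player 1 loses 10 − 8 = 2 by deviating; Player 2 loses 13 − 8 = 5. Product = 2·5 = 10.
At both s2: Player 1 loses 6 − (-3) = 9 by deviating; Player 2 loses 2 − (-2) = 4. Product = 9·4 = 36.
36 > 10, so both s2 is risk-dominant. Player 1's payoff there is 6.

6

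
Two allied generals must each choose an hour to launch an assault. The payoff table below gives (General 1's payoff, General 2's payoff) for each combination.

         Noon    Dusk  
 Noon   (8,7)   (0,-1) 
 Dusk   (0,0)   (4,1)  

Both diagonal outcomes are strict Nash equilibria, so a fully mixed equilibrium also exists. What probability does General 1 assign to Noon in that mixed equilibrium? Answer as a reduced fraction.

1/9

General 1's mix p on Noon must make General 2 indifferent between Noon and Dusk.
General 2's payoff from Noon: 7p + 0(1−p). From Dusk: (-1)p + 1(1−p).
Set equal: 8p = 1(1−p) → p = 1/9.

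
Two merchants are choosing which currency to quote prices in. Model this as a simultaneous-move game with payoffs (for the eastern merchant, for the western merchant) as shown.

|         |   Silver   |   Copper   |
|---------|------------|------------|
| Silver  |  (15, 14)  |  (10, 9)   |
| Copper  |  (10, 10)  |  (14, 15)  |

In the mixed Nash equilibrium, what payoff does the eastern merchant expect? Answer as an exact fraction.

110/9

The western merchant mixes with probability q on Silver, chosen so the eastern merchant is indifferent: 15q + 10(1−q) = 10q + 14(1−q) gives q = 4/9.
The eastern merchant's expected payoff (from either row, since indifferent) is 15·4/9 + 10·5/9 = 110/9.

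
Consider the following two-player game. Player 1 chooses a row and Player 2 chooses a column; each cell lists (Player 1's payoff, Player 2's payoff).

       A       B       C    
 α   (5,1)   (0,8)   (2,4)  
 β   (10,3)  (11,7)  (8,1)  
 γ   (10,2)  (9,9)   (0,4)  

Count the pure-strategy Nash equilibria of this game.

(β, B): Player 1 gets 11 (best alternative 9); Player 2 gets 7 (best alternative 3). Neither deviates — NE.
(α, A) is not a NE: Player 1 would switch to β (10 > 5).
No other cell survives both best-response checks, so there is 1 pure NE.

1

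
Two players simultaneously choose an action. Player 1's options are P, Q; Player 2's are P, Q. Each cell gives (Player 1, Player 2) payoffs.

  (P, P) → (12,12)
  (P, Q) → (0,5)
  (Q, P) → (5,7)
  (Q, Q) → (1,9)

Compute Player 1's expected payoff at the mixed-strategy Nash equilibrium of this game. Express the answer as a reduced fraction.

3/2

Player 2 mixes with probability q on P, chosen so Player 1 is indifferent: 12q + 0(1−q) = 5q + 1(1−q) gives q = 1/8.
Player 1's expected payoff (from either row, since indifferent) is 12·1/8 + 0·7/8 = 3/2.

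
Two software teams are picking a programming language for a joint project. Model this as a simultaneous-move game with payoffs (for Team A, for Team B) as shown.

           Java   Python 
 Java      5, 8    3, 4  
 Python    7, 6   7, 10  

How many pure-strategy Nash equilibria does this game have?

1

Both Python: Team A gets 7 (best alternative 3); Team B gets 10 (best alternative 6). Neither deviates — NE.
Both Java is not a NE: Team A would switch to Python (7 > 5).
No other cell survives both best-response checks, so there is 1 pure NE.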